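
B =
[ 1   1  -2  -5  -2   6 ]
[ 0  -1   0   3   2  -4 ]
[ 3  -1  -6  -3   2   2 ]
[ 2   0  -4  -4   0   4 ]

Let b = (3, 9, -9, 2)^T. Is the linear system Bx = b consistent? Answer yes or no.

no

Row reduce the augmented matrix [B | b].
R3 ← R3 − (3)·R1: [0, -4, 0, 12, 8, -16, -18]
R4 ← R4 − (2)·R1: [0, -2, 0, 6, 4, -8, -4]
R3 ← R3 − (4)·R2: [0, 0, 0, 0, 0, 0, -54]
R4 ← R4 − (2)·R2: [0, 0, 0, 0, 0, 0, -22]
R4 ← R4 − (11/27)·R3: [0, 0, 0, 0, 0, 0, 0]
The echelon form has 3 nonzero rows; the last pivot sits in the augmented column, so rank(B) = 2 but rank([B|b]) = 3.
Since the ranks differ, the system is inconsistent.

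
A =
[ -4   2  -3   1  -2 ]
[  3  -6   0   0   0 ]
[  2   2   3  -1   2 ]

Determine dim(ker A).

3

Row reduce to echelon form.
R2 ← R2 + (3/4)·R1: [0, -9/2, -9/4, 3/4, -3/2]
R3 ← R3 + (1/2)·R1: [0, 3, 3/2, -1/2, 1]
R3 ← R3 + (2/3)·R2: [0, 0, 0, 0, 0]
2 nonzero rows, so rank(A) = 2.
A has 5 columns; by rank–nullity, nullity = 5 − 2 = 3.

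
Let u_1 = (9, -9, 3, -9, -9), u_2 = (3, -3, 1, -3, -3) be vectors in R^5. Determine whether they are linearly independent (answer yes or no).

Form the matrix with these vectors as rows and row reduce.
R2 ← R2 − (1/3)·R1: [0, 0, 0, 0, 0]
1 nonzero row, so the 2 vectors span a space of dimension 1.
Since 1 < 2, the vectors are linearly dependent.

no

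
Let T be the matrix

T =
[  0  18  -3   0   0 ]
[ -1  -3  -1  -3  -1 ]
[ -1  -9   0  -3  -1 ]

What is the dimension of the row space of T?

2

Row reduce to echelon form.
Swap R1 ↔ R2
R3 ← R3 − R1: [0, -6, 1, 0, 0]
R3 ← R3 + (1/3)·R2: [0, 0, 0, 0, 0]
Echelon form has 2 nonzero rows, so rank(T) = 2.
The row space has dimension equal to the rank: 2.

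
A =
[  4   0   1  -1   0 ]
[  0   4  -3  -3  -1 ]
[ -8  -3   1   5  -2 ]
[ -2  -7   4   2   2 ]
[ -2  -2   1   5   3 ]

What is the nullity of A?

1

Row reduce to echelon form.
R3 ← R3 + (2)·R1: [0, -3, 3, 3, -2]
R4 ← R4 + (1/2)·R1: [0, -7, 9/2, 3/2, 2]
R5 ← R5 + (1/2)·R1: [0, -2, 3/2, 9/2, 3]
R3 ← R3 + (3/4)·R2: [0, 0, 3/4, 3/4, -11/4]
R4 ← R4 + (7/4)·R2: [0, 0, -3/4, -15/4, 1/4]
R5 ← R5 + (1/2)·R2: [0, 0, 0, 3, 5/2]
R4 ← R4 + R3: [0, 0, 0, -3, -5/2]
R5 ← R5 + R4: [0, 0, 0, 0, 0]
4 nonzero rows, so rank(A) = 4.
A has 5 columns; by rank–nullity, nullity = 5 − 4 = 1.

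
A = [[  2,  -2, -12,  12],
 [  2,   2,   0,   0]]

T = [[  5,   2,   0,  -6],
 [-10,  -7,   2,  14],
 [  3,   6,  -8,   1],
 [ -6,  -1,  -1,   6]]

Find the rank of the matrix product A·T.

First compute AT:
[[-78, -66,  80,  20],
 [-10, -10,   4,  16]]
Now row reduce the product.
R2 ← R2 − (5/39)·R1: [0, -20/13, -244/39, 524/39]
2 nonzero rows, so rank(AT) = 2.

2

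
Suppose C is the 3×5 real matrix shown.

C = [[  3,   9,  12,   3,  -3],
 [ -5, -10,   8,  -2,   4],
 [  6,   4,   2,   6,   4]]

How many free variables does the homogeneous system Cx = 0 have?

Row reduce to echelon form.
R2 ← R2 + (5/3)·R1: [0, 5, 28, 3, -1]
R3 ← R3 − (2)·R1: [0, -14, -22, 0, 10]
R3 ← R3 + (14/5)·R2: [0, 0, 282/5, 42/5, 36/5]
3 nonzero rows, so rank(C) = 3.
C has 5 columns; by rank–nullity, nullity = 5 − 3 = 2.

2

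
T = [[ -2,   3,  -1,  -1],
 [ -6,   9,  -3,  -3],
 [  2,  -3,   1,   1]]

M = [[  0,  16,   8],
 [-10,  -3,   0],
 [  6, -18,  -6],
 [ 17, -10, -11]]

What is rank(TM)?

1

First compute TM:
[[-53, -13,   1],
 [-159, -39,   3],
 [ 53,  13,  -1]]
Now row reduce the product.
R2 ← R2 − (3)·R1: [0, 0, 0]
R3 ← R3 + R1: [0, 0, 0]
1 nonzero row, so rank(TM) = 1.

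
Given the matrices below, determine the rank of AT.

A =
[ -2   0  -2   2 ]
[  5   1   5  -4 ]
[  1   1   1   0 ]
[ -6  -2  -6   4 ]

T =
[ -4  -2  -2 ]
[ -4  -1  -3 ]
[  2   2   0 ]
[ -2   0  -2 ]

1

First compute AT:
[[  0,   0,   0],
 [ -6,  -1,  -5],
 [ -6,  -1,  -5],
 [ 12,   2,  10]]
Now row reduce the product.
Swap R1 ↔ R2
R3 ← R3 − R1: [0, 0, 0]
R4 ← R4 + (2)·R1: [0, 0, 0]
1 nonzero row, so rank(AT) = 1.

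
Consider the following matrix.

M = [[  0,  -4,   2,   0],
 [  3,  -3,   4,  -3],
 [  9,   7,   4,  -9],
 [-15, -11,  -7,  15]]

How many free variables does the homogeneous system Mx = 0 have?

Row reduce to echelon form.
Swap R1 ↔ R2
R3 ← R3 − (3)·R1: [0, 16, -8, 0]
R4 ← R4 + (5)·R1: [0, -26, 13, 0]
R3 ← R3 + (4)·R2: [0, 0, 0, 0]
R4 ← R4 − (13/2)·R2: [0, 0, 0, 0]
2 nonzero rows, so rank(M) = 2.
M has 4 columns; by rank–nullity, nullity = 4 − 2 = 2.

2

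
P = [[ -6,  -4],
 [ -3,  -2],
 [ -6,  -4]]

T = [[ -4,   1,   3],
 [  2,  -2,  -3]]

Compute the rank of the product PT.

1

First compute PT:
[[ 16,   2,  -6],
 [  8,   1,  -3],
 [ 16,   2,  -6]]
Now row reduce the product.
R2 ← R2 − (1/2)·R1: [0, 0, 0]
R3 ← R3 − R1: [0, 0, 0]
1 nonzero row, so rank(PT) = 1.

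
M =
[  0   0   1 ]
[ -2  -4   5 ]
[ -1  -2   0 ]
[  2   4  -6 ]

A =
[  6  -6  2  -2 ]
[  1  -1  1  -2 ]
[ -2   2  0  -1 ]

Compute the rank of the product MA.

First compute MA:
[[ -2,   2,   0,  -1],
 [-26,  26,  -8,   7],
 [ -8,   8,  -4,   6],
 [ 28, -28,   8,  -6]]
Now row reduce the product.
R2 ← R2 − (13)·R1: [0, 0, -8, 20]
R3 ← R3 − (4)·R1: [0, 0, -4, 10]
R4 ← R4 + (14)·R1: [0, 0, 8, -20]
R3 ← R3 − (1/2)·R2: [0, 0, 0, 0]
R4 ← R4 + R2: [0, 0, 0, 0]
2 nonzero rows, so rank(MA) = 2.

2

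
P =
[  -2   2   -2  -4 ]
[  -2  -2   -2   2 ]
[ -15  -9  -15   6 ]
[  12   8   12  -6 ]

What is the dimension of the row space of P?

Row reduce to echelon form.
R2 ← R2 − R1: [0, -4, 0, 6]
R3 ← R3 − (15/2)·R1: [0, -24, 0, 36]
R4 ← R4 + (6)·R1: [0, 20, 0, -30]
R3 ← R3 − (6)·R2: [0, 0, 0, 0]
R4 ← R4 + (5)·R2: [0, 0, 0, 0]
Echelon form has 2 nonzero rows, so rank(P) = 2.
The row space has dimension equal to the rank: 2.

2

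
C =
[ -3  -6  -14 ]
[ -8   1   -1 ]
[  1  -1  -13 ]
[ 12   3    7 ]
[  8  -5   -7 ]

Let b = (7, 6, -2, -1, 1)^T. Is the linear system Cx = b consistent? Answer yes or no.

Row reduce the augmented matrix [C | b].
R2 ← R2 − (8/3)·R1: [0, 17, 109/3, -38/3]
R3 ← R3 + (1/3)·R1: [0, -3, -53/3, 1/3]
R4 ← R4 + (4)·R1: [0, -21, -49, 27]
R5 ← R5 + (8/3)·R1: [0, -21, -133/3, 59/3]
R3 ← R3 + (3/17)·R2: [0, 0, -574/51, -97/51]
R4 ← R4 + (21/17)·R2: [0, 0, -70/17, 193/17]
R5 ← R5 + (21/17)·R2: [0, 0, 28/51, 205/51]
R4 ← R4 − (15/41)·R3: [0, 0, 0, 494/41]
R5 ← R5 + (2/41)·R3: [0, 0, 0, 161/41]
R5 ← R5 − (161/494)·R4: [0, 0, 0, 0]
The echelon form has 4 nonzero rows; the last pivot sits in the augmented column, so rank(C) = 3 but rank([C|b]) = 4.
Since the ranks differ, the system is inconsistent.

no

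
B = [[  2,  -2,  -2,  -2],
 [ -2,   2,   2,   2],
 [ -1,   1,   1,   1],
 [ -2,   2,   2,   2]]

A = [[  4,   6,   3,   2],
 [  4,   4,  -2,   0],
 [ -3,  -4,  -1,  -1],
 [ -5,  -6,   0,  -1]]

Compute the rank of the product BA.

First compute BA:
[[ 16,  24,  12,   8],
 [-16, -24, -12,  -8],
 [ -8, -12,  -6,  -4],
 [-16, -24, -12,  -8]]
Now row reduce the product.
R2 ← R2 + R1: [0, 0, 0, 0]
R3 ← R3 + (1/2)·R1: [0, 0, 0, 0]
R4 ← R4 + R1: [0, 0, 0, 0]
1 nonzero row, so rank(BA) = 1.

1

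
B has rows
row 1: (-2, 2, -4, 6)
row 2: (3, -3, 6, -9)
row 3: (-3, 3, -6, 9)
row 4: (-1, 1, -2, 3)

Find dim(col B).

1

Row reduce to echelon form.
R2 ← R2 + (3/2)·R1: [0, 0, 0, 0]
R3 ← R3 − (3/2)·R1: [0, 0, 0, 0]
R4 ← R4 − (1/2)·R1: [0, 0, 0, 0]
Echelon form has 1 nonzero row, so rank(B) = 1.
The column space has dimension equal to the rank: 1.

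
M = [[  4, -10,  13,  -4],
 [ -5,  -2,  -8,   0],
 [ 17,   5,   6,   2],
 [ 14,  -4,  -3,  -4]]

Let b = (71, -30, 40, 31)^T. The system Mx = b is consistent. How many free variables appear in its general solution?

Row reduce the augmented matrix [M | b].
R2 ← R2 + (5/4)·R1: [0, -29/2, 33/4, -5, 235/4]
R3 ← R3 − (17/4)·R1: [0, 95/2, -197/4, 19, -1047/4]
R4 ← R4 − (7/2)·R1: [0, 31, -97/2, 10, -435/2]
R3 ← R3 + (95/29)·R2: [0, 0, -1289/58, 76/29, -4019/58]
R4 ← R4 + (62/29)·R2: [0, 0, -895/29, -20/29, -2665/29]
R4 ← R4 − (1790/1289)·R3: [0, 0, 0, -5580/1289, 5580/1289]
The echelon form has 4 nonzero rows, and every pivot lies in the first 4 columns, so rank(M) = rank([M|b]) = 4.
The system is consistent.
Free variables = (unknowns) − (rank) = 4 − 4 = 0.

0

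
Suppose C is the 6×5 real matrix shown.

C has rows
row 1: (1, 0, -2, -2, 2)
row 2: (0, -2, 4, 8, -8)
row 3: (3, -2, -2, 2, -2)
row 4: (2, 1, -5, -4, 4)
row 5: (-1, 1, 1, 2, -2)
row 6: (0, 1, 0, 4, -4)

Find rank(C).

3

Row reduce to echelon form.
R3 ← R3 − (3)·R1: [0, -2, 4, 8, -8]
R4 ← R4 − (2)·R1: [0, 1, -1, 0, 0]
R5 ← R5 + R1: [0, 1, -1, 0, 0]
R3 ← R3 − R2: [0, 0, 0, 0, 0]
R4 ← R4 + (1/2)·R2: [0, 0, 1, 4, -4]
R5 ← R5 + (1/2)·R2: [0, 0, 1, 4, -4]
R6 ← R6 + (1/2)·R2: [0, 0, 2, 8, -8]
Swap R3 ↔ R4
R5 ← R5 − R3: [0, 0, 0, 0, 0]
R6 ← R6 − (2)·R3: [0, 0, 0, 0, 0]
Echelon form has 3 nonzero rows, so rank(C) = 3.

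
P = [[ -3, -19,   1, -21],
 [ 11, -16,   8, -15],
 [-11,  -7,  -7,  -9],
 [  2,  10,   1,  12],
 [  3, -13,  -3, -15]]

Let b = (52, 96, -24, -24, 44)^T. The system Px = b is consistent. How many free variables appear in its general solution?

Row reduce the augmented matrix [P | b].
R2 ← R2 + (11/3)·R1: [0, -257/3, 35/3, -92, 860/3]
R3 ← R3 − (11/3)·R1: [0, 188/3, -32/3, 68, -644/3]
R4 ← R4 + (2/3)·R1: [0, -8/3, 5/3, -2, 32/3]
R5 ← R5 + R1: [0, -32, -2, -36, 96]
R3 ← R3 + (188/257)·R2: [0, 0, -548/257, 180/257, -1276/257]
R4 ← R4 − (8/257)·R2: [0, 0, 335/257, 222/257, 448/257]
R5 ← R5 − (96/257)·R2: [0, 0, -1634/257, -420/257, -2848/257]
R4 ← R4 + (335/548)·R3: [0, 0, 0, 177/137, -177/137]
R5 ← R5 − (817/274)·R3: [0, 0, 0, -510/137, 510/137]
R5 ← R5 + (170/59)·R4: [0, 0, 0, 0, 0]
The echelon form has 4 nonzero rows, and every pivot lies in the first 4 columns, so rank(P) = rank([P|b]) = 4.
The system is consistent.
Free variables = (unknowns) − (rank) = 4 − 4 = 0.

0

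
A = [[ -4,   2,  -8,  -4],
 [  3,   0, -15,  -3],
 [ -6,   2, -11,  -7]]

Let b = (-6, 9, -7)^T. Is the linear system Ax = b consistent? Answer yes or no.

Row reduce the augmented matrix [A | b].
R2 ← R2 + (3/4)·R1: [0, 3/2, -21, -6, 9/2]
R3 ← R3 − (3/2)·R1: [0, -1, 1, -1, 2]
R3 ← R3 + (2/3)·R2: [0, 0, -13, -5, 5]
The echelon form has 3 nonzero rows, and every pivot lies in the first 4 columns, so rank(A) = rank([A|b]) = 3.
The system is consistent.

yes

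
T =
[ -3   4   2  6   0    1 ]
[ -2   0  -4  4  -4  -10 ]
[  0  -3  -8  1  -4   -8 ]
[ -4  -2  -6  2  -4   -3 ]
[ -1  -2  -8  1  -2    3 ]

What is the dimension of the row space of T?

Row reduce to echelon form.
R2 ← R2 − (2/3)·R1: [0, -8/3, -16/3, 0, -4, -32/3]
R4 ← R4 − (4/3)·R1: [0, -22/3, -26/3, -6, -4, -13/3]
R5 ← R5 − (1/3)·R1: [0, -10/3, -26/3, -1, -2, 8/3]
R3 ← R3 − (9/8)·R2: [0, 0, -2, 1, 1/2, 4]
R4 ← R4 − (11/4)·R2: [0, 0, 6, -6, 7, 25]
R5 ← R5 − (5/4)·R2: [0, 0, -2, -1, 3, 16]
R4 ← R4 + (3)·R3: [0, 0, 0, -3, 17/2, 37]
R5 ← R5 − R3: [0, 0, 0, -2, 5/2, 12]
R5 ← R5 − (2/3)·R4: [0, 0, 0, 0, -19/6, -38/3]
Echelon form has 5 nonzero rows, so rank(T) = 5.
The row space has dimension equal to the rank: 5.

5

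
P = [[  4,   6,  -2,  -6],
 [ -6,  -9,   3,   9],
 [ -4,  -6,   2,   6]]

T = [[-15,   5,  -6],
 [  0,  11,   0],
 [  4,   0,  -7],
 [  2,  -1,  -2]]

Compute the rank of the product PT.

1

First compute PT:
[[-80,  92,   2],
 [120, -138,  -3],
 [ 80, -92,  -2]]
Now row reduce the product.
R2 ← R2 + (3/2)·R1: [0, 0, 0]
R3 ← R3 + R1: [0, 0, 0]
1 nonzero row, so rank(PT) = 1.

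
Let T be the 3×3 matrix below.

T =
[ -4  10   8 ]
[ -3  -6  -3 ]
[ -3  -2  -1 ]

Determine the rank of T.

Row reduce to echelon form.
R2 ← R2 − (3/4)·R1: [0, -27/2, -9]
R3 ← R3 − (3/4)·R1: [0, -19/2, -7]
R3 ← R3 − (19/27)·R2: [0, 0, -2/3]
Echelon form has 3 nonzero rows, so rank(T) = 3.

3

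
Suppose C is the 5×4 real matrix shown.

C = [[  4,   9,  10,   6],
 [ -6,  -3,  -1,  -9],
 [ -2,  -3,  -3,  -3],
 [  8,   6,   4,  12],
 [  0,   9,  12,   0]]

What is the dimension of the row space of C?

2

Row reduce to echelon form.
R2 ← R2 + (3/2)·R1: [0, 21/2, 14, 0]
R3 ← R3 + (1/2)·R1: [0, 3/2, 2, 0]
R4 ← R4 − (2)·R1: [0, -12, -16, 0]
R3 ← R3 − (1/7)·R2: [0, 0, 0, 0]
R4 ← R4 + (8/7)·R2: [0, 0, 0, 0]
R5 ← R5 − (6/7)·R2: [0, 0, 0, 0]
Echelon form has 2 nonzero rows, so rank(C) = 2.
The row space has dimension equal to the rank: 2.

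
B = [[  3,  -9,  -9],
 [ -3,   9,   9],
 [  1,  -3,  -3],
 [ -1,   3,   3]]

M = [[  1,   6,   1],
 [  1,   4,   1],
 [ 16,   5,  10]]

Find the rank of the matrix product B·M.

First compute BM:
[[-150, -63, -96],
 [150,  63,  96],
 [-50, -21, -32],
 [ 50,  21,  32]]
Now row reduce the product.
R2 ← R2 + R1: [0, 0, 0]
R3 ← R3 − (1/3)·R1: [0, 0, 0]
R4 ← R4 + (1/3)·R1: [0, 0, 0]
1 nonzero row, so rank(BM) = 1.

1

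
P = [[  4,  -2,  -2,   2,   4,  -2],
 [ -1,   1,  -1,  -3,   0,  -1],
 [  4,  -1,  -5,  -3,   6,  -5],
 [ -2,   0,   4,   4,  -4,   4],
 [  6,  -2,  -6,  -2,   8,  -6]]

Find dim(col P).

2

Row reduce to echelon form.
R2 ← R2 + (1/4)·R1: [0, 1/2, -3/2, -5/2, 1, -3/2]
R3 ← R3 − R1: [0, 1, -3, -5, 2, -3]
R4 ← R4 + (1/2)·R1: [0, -1, 3, 5, -2, 3]
R5 ← R5 − (3/2)·R1: [0, 1, -3, -5, 2, -3]
R3 ← R3 − (2)·R2: [0, 0, 0, 0, 0, 0]
R4 ← R4 + (2)·R2: [0, 0, 0, 0, 0, 0]
R5 ← R5 − (2)·R2: [0, 0, 0, 0, 0, 0]
Echelon form has 2 nonzero rows, so rank(P) = 2.
The column space has dimension equal to the rank: 2.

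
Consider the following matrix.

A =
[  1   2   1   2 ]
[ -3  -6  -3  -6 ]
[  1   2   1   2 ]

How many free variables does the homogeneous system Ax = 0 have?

Row reduce to echelon form.
R2 ← R2 + (3)·R1: [0, 0, 0, 0]
R3 ← R3 − R1: [0, 0, 0, 0]
1 nonzero row, so rank(A) = 1.
A has 4 columns; by rank–nullity, nullity = 4 − 1 = 3.

3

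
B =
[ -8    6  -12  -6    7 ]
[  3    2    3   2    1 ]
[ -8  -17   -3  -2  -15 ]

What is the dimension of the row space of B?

Row reduce to echelon form.
R2 ← R2 + (3/8)·R1: [0, 17/4, -3/2, -1/4, 29/8]
R3 ← R3 − R1: [0, -23, 9, 4, -22]
R3 ← R3 + (92/17)·R2: [0, 0, 15/17, 45/17, -81/34]
Echelon form has 3 nonzero rows, so rank(B) = 3.
The row space has dimension equal to the rank: 3.

3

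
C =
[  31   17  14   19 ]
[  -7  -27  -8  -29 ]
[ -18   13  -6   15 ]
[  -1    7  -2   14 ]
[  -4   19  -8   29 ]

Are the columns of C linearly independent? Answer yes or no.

Row reduce C to echelon form.
R2 ← R2 + (7/31)·R1: [0, -718/31, -150/31, -766/31]
R3 ← R3 + (18/31)·R1: [0, 709/31, 66/31, 807/31]
R4 ← R4 + (1/31)·R1: [0, 234/31, -48/31, 453/31]
R5 ← R5 + (4/31)·R1: [0, 657/31, -192/31, 975/31]
R3 ← R3 + (709/718)·R2: [0, 0, -951/359, 586/359]
R4 ← R4 + (117/359)·R2: [0, 0, -1122/359, 2355/359]
R5 ← R5 + (657/718)·R2: [0, 0, -3813/359, 3174/359]
R4 ← R4 − (374/317)·R3: [0, 0, 0, 1469/317]
R5 ← R5 − (1271/317)·R3: [0, 0, 0, 728/317]
R5 ← R5 − (56/113)·R4: [0, 0, 0, 0]
4 pivots among 4 columns.
Every column is a pivot column, so the columns are linearly independent.

yes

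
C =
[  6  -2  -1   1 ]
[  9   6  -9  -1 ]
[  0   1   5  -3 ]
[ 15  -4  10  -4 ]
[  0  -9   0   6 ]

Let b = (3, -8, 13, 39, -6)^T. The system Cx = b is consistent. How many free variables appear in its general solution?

Row reduce the augmented matrix [C | b].
R2 ← R2 − (3/2)·R1: [0, 9, -15/2, -5/2, -25/2]
R4 ← R4 − (5/2)·R1: [0, 1, 25/2, -13/2, 63/2]
R3 ← R3 − (1/9)·R2: [0, 0, 35/6, -49/18, 259/18]
R4 ← R4 − (1/9)·R2: [0, 0, 40/3, -56/9, 296/9]
R5 ← R5 + R2: [0, 0, -15/2, 7/2, -37/2]
R4 ← R4 − (16/7)·R3: [0, 0, 0, 0, 0]
R5 ← R5 + (9/7)·R3: [0, 0, 0, 0, 0]
The echelon form has 3 nonzero rows, and every pivot lies in the first 4 columns, so rank(C) = rank([C|b]) = 3.
The system is consistent.
Free variables = (unknowns) − (rank) = 4 − 3 = 1.

1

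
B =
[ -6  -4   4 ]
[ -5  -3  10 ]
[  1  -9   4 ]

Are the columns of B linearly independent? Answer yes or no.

yes

Row reduce B to echelon form.
R2 ← R2 − (5/6)·R1: [0, 1/3, 20/3]
R3 ← R3 + (1/6)·R1: [0, -29/3, 14/3]
R3 ← R3 + (29)·R2: [0, 0, 198]
3 pivots among 3 columns.
Every column is a pivot column, so the columns are linearly independent.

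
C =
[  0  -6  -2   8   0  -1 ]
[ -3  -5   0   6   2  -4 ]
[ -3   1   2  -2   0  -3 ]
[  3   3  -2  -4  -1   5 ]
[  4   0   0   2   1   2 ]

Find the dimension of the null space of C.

Row reduce to echelon form.
Swap R1 ↔ R2
R3 ← R3 − R1: [0, 6, 2, -8, -2, 1]
R4 ← R4 + R1: [0, -2, -2, 2, 1, 1]
R5 ← R5 + (4/3)·R1: [0, -20/3, 0, 10, 11/3, -10/3]
R3 ← R3 + R2: [0, 0, 0, 0, -2, 0]
R4 ← R4 − (1/3)·R2: [0, 0, -4/3, -2/3, 1, 4/3]
R5 ← R5 − (10/9)·R2: [0, 0, 20/9, 10/9, 11/3, -20/9]
Swap R3 ↔ R4
R5 ← R5 + (5/3)·R3: [0, 0, 0, 0, 16/3, 0]
R5 ← R5 + (8/3)·R4: [0, 0, 0, 0, 0, 0]
4 nonzero rows, so rank(C) = 4.
C has 6 columns; by rank–nullity, nullity = 6 − 4 = 2.

2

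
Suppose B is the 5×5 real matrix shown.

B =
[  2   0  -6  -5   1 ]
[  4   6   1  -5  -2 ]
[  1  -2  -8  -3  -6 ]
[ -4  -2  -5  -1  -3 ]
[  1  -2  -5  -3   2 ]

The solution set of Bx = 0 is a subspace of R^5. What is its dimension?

0

Row reduce to echelon form.
R2 ← R2 − (2)·R1: [0, 6, 13, 5, -4]
R3 ← R3 − (1/2)·R1: [0, -2, -5, -1/2, -13/2]
R4 ← R4 + (2)·R1: [0, -2, -17, -11, -1]
R5 ← R5 − (1/2)·R1: [0, -2, -2, -1/2, 3/2]
R3 ← R3 + (1/3)·R2: [0, 0, -2/3, 7/6, -47/6]
R4 ← R4 + (1/3)·R2: [0, 0, -38/3, -28/3, -7/3]
R5 ← R5 + (1/3)·R2: [0, 0, 7/3, 7/6, 1/6]
R4 ← R4 − (19)·R3: [0, 0, 0, -63/2, 293/2]
R5 ← R5 + (7/2)·R3: [0, 0, 0, 21/4, -109/4]
R5 ← R5 + (1/6)·R4: [0, 0, 0, 0, -17/6]
5 nonzero rows, so rank(B) = 5.
B has 5 columns; by rank–nullity, nullity = 5 − 5 = 0.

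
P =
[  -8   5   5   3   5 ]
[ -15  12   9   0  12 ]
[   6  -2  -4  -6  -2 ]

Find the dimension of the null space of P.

Row reduce to echelon form.
R2 ← R2 − (15/8)·R1: [0, 21/8, -3/8, -45/8, 21/8]
R3 ← R3 + (3/4)·R1: [0, 7/4, -1/4, -15/4, 7/4]
R3 ← R3 − (2/3)·R2: [0, 0, 0, 0, 0]
2 nonzero rows, so rank(P) = 2.
P has 5 columns; by rank–nullity, nullity = 5 − 2 = 3.

3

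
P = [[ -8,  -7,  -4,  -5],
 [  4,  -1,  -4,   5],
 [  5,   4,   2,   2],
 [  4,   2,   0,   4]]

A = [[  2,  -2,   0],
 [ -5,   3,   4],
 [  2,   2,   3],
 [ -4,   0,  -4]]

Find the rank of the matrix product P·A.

3

First compute PA:
[[ 31, -13, -20],
 [-15, -19, -36],
 [-14,   6,  14],
 [-18,  -2,  -8]]
Now row reduce the product.
R2 ← R2 + (15/31)·R1: [0, -784/31, -1416/31]
R3 ← R3 + (14/31)·R1: [0, 4/31, 154/31]
R4 ← R4 + (18/31)·R1: [0, -296/31, -608/31]
R3 ← R3 + (1/196)·R2: [0, 0, 232/49]
R4 ← R4 − (37/98)·R2: [0, 0, -116/49]
R4 ← R4 + (1/2)·R3: [0, 0, 0]
3 nonzero rows, so rank(PA) = 3.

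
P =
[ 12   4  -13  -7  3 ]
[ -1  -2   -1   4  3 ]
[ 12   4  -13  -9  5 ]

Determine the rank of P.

Row reduce to echelon form.
R2 ← R2 + (1/12)·R1: [0, -5/3, -25/12, 41/12, 13/4]
R3 ← R3 − R1: [0, 0, 0, -2, 2]
Echelon form has 3 nonzero rows, so rank(P) = 3.

3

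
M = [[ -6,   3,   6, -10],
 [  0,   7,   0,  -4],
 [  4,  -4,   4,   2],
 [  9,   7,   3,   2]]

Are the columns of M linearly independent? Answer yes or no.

Row reduce M to echelon form.
R3 ← R3 + (2/3)·R1: [0, -2, 8, -14/3]
R4 ← R4 + (3/2)·R1: [0, 23/2, 12, -13]
R3 ← R3 + (2/7)·R2: [0, 0, 8, -122/21]
R4 ← R4 − (23/14)·R2: [0, 0, 12, -45/7]
R4 ← R4 − (3/2)·R3: [0, 0, 0, 16/7]
4 pivots among 4 columns.
Every column is a pivot column, so the columns are linearly independent.

yes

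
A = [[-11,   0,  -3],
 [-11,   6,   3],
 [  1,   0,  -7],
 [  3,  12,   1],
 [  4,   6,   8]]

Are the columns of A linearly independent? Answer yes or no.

Row reduce A to echelon form.
R2 ← R2 − R1: [0, 6, 6]
R3 ← R3 + (1/11)·R1: [0, 0, -80/11]
R4 ← R4 + (3/11)·R1: [0, 12, 2/11]
R5 ← R5 + (4/11)·R1: [0, 6, 76/11]
R4 ← R4 − (2)·R2: [0, 0, -130/11]
R5 ← R5 − R2: [0, 0, 10/11]
R4 ← R4 − (13/8)·R3: [0, 0, 0]
R5 ← R5 + (1/8)·R3: [0, 0, 0]
3 pivots among 3 columns.
Every column is a pivot column, so the columns are linearly independent.

yes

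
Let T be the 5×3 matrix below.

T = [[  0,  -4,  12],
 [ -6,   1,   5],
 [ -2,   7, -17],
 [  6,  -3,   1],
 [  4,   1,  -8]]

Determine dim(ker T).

Row reduce to echelon form.
Swap R1 ↔ R2
R3 ← R3 − (1/3)·R1: [0, 20/3, -56/3]
R4 ← R4 + R1: [0, -2, 6]
R5 ← R5 + (2/3)·R1: [0, 5/3, -14/3]
R3 ← R3 + (5/3)·R2: [0, 0, 4/3]
R4 ← R4 − (1/2)·R2: [0, 0, 0]
R5 ← R5 + (5/12)·R2: [0, 0, 1/3]
R5 ← R5 − (1/4)·R3: [0, 0, 0]
3 nonzero rows, so rank(T) = 3.
T has 3 columns; by rank–nullity, nullity = 3 − 3 = 0.

0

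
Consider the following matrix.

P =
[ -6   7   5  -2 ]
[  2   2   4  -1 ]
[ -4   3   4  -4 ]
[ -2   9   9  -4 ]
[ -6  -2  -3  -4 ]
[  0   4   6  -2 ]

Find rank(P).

Row reduce to echelon form.
R2 ← R2 + (1/3)·R1: [0, 13/3, 17/3, -5/3]
R3 ← R3 − (2/3)·R1: [0, -5/3, 2/3, -8/3]
R4 ← R4 − (1/3)·R1: [0, 20/3, 22/3, -10/3]
R5 ← R5 − R1: [0, -9, -8, -2]
R3 ← R3 + (5/13)·R2: [0, 0, 37/13, -43/13]
R4 ← R4 − (20/13)·R2: [0, 0, -18/13, -10/13]
R5 ← R5 + (27/13)·R2: [0, 0, 49/13, -71/13]
R6 ← R6 − (12/13)·R2: [0, 0, 10/13, -6/13]
R4 ← R4 + (18/37)·R3: [0, 0, 0, -88/37]
R5 ← R5 − (49/37)·R3: [0, 0, 0, -40/37]
R6 ← R6 − (10/37)·R3: [0, 0, 0, 16/37]
R5 ← R5 − (5/11)·R4: [0, 0, 0, 0]
R6 ← R6 + (2/11)·R4: [0, 0, 0, 0]
Echelon form has 4 nonzero rows, so rank(P) = 4.

4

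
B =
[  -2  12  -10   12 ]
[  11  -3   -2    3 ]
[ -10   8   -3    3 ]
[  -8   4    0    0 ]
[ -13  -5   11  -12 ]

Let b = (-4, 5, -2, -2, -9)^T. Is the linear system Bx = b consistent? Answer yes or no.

Row reduce the augmented matrix [B | b].
R2 ← R2 + (11/2)·R1: [0, 63, -57, 69, -17]
R3 ← R3 − (5)·R1: [0, -52, 47, -57, 18]
R4 ← R4 − (4)·R1: [0, -44, 40, -48, 14]
R5 ← R5 − (13/2)·R1: [0, -83, 76, -90, 17]
R3 ← R3 + (52/63)·R2: [0, 0, -1/21, -1/21, 250/63]
R4 ← R4 + (44/63)·R2: [0, 0, 4/21, 4/21, 134/63]
R5 ← R5 + (83/63)·R2: [0, 0, 19/21, 19/21, -340/63]
R4 ← R4 + (4)·R3: [0, 0, 0, 0, 18]
R5 ← R5 + (19)·R3: [0, 0, 0, 0, 70]
R5 ← R5 − (35/9)·R4: [0, 0, 0, 0, 0]
The echelon form has 4 nonzero rows; the last pivot sits in the augmented column, so rank(B) = 3 but rank([B|b]) = 4.
Since the ranks differ, the system is inconsistent.

no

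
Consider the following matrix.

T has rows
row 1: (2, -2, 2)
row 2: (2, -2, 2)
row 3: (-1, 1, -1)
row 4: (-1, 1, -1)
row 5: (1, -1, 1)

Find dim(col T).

Row reduce to echelon form.
R2 ← R2 − R1: [0, 0, 0]
R3 ← R3 + (1/2)·R1: [0, 0, 0]
R4 ← R4 + (1/2)·R1: [0, 0, 0]
R5 ← R5 − (1/2)·R1: [0, 0, 0]
Echelon form has 1 nonzero row, so rank(T) = 1.
The column space has dimension equal to the rank: 1.

1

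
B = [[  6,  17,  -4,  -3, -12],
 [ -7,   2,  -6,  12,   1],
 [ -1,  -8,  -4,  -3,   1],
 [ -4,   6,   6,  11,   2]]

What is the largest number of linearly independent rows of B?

Row reduce to echelon form.
R2 ← R2 + (7/6)·R1: [0, 131/6, -32/3, 17/2, -13]
R3 ← R3 + (1/6)·R1: [0, -31/6, -14/3, -7/2, -1]
R4 ← R4 + (2/3)·R1: [0, 52/3, 10/3, 9, -6]
R3 ← R3 + (31/131)·R2: [0, 0, -942/131, -195/131, -534/131]
R4 ← R4 − (104/131)·R2: [0, 0, 1546/131, 295/131, 566/131]
R4 ← R4 + (773/471)·R3: [0, 0, 0, -30/157, -372/157]
Echelon form has 4 nonzero rows, so rank(B) = 4.
The rank gives the maximum number of linearly independent rows: 4.

4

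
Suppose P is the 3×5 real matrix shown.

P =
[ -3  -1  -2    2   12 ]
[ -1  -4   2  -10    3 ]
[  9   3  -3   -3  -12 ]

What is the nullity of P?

2

Row reduce to echelon form.
R2 ← R2 − (1/3)·R1: [0, -11/3, 8/3, -32/3, -1]
R3 ← R3 + (3)·R1: [0, 0, -9, 3, 24]
3 nonzero rows, so rank(P) = 3.
P has 5 columns; by rank–nullity, nullity = 5 − 3 = 2.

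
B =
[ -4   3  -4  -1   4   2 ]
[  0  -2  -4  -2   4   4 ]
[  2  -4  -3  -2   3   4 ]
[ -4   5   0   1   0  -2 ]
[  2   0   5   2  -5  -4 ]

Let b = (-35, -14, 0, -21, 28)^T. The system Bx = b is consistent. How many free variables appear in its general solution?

Row reduce the augmented matrix [B | b].
R3 ← R3 + (1/2)·R1: [0, -5/2, -5, -5/2, 5, 5, -35/2]
R4 ← R4 − R1: [0, 2, 4, 2, -4, -4, 14]
R5 ← R5 + (1/2)·R1: [0, 3/2, 3, 3/2, -3, -3, 21/2]
R3 ← R3 − (5/4)·R2: [0, 0, 0, 0, 0, 0, 0]
R4 ← R4 + R2: [0, 0, 0, 0, 0, 0, 0]
R5 ← R5 + (3/4)·R2: [0, 0, 0, 0, 0, 0, 0]
The echelon form has 2 nonzero rows, and every pivot lies in the first 6 columns, so rank(B) = rank([B|b]) = 2.
The system is consistent.
Free variables = (unknowns) − (rank) = 6 − 2 = 4.

4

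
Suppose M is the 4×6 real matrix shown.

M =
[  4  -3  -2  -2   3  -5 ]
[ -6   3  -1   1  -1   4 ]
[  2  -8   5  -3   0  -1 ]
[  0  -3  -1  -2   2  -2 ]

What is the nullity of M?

Row reduce to echelon form.
R2 ← R2 + (3/2)·R1: [0, -3/2, -4, -2, 7/2, -7/2]
R3 ← R3 − (1/2)·R1: [0, -13/2, 6, -2, -3/2, 3/2]
R3 ← R3 − (13/3)·R2: [0, 0, 70/3, 20/3, -50/3, 50/3]
R4 ← R4 − (2)·R2: [0, 0, 7, 2, -5, 5]
R4 ← R4 − (3/10)·R3: [0, 0, 0, 0, 0, 0]
3 nonzero rows, so rank(M) = 3.
M has 6 columns; by rank–nullity, nullity = 6 − 3 = 3.

3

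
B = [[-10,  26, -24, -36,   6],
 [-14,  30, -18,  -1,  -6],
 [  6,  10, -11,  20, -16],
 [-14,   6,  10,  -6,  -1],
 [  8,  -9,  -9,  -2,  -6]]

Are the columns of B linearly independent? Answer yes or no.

yes

Row reduce B to echelon form.
R2 ← R2 − (7/5)·R1: [0, -32/5, 78/5, 247/5, -72/5]
R3 ← R3 + (3/5)·R1: [0, 128/5, -127/5, -8/5, -62/5]
R4 ← R4 − (7/5)·R1: [0, -152/5, 218/5, 222/5, -47/5]
R5 ← R5 + (4/5)·R1: [0, 59/5, -141/5, -154/5, -6/5]
R3 ← R3 + (4)·R2: [0, 0, 37, 196, -70]
R4 ← R4 − (19/4)·R2: [0, 0, -61/2, -761/4, 59]
R5 ← R5 + (59/32)·R2: [0, 0, 9/16, 1929/32, -111/4]
R4 ← R4 + (61/74)·R3: [0, 0, 0, -4245/148, 48/37]
R5 ← R5 − (9/592)·R3: [0, 0, 0, 67845/1184, -7899/296]
R5 ← R5 + (4523/2264)·R4: [0, 0, 0, 0, -54549/2264]
5 pivots among 5 columns.
Every column is a pivot column, so the columns are linearly independent.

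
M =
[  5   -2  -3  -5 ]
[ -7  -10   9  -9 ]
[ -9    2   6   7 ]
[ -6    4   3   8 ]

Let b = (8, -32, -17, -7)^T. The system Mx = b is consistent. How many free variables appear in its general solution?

Row reduce the augmented matrix [M | b].
R2 ← R2 + (7/5)·R1: [0, -64/5, 24/5, -16, -104/5]
R3 ← R3 + (9/5)·R1: [0, -8/5, 3/5, -2, -13/5]
R4 ← R4 + (6/5)·R1: [0, 8/5, -3/5, 2, 13/5]
R3 ← R3 − (1/8)·R2: [0, 0, 0, 0, 0]
R4 ← R4 + (1/8)·R2: [0, 0, 0, 0, 0]
The echelon form has 2 nonzero rows, and every pivot lies in the first 4 columns, so rank(M) = rank([M|b]) = 2.
The system is consistent.
Free variables = (unknowns) − (rank) = 4 − 2 = 2.

2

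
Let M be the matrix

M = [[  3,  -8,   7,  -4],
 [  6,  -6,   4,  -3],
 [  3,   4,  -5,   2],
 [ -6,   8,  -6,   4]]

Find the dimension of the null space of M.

2

Row reduce to echelon form.
R2 ← R2 − (2)·R1: [0, 10, -10, 5]
R3 ← R3 − R1: [0, 12, -12, 6]
R4 ← R4 + (2)·R1: [0, -8, 8, -4]
R3 ← R3 − (6/5)·R2: [0, 0, 0, 0]
R4 ← R4 + (4/5)·R2: [0, 0, 0, 0]
2 nonzero rows, so rank(M) = 2.
M has 4 columns; by rank–nullity, nullity = 4 − 2 = 2.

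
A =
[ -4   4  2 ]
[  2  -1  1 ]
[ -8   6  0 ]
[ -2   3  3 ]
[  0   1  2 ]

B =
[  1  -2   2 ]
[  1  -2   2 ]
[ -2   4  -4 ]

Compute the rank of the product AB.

1

First compute AB:
[[ -4,   8,  -8],
 [ -1,   2,  -2],
 [ -2,   4,  -4],
 [ -5,  10, -10],
 [ -3,   6,  -6]]
Now row reduce the product.
R2 ← R2 − (1/4)·R1: [0, 0, 0]
R3 ← R3 − (1/2)·R1: [0, 0, 0]
R4 ← R4 − (5/4)·R1: [0, 0, 0]
R5 ← R5 − (3/4)·R1: [0, 0, 0]
1 nonzero row, so rank(AB) = 1.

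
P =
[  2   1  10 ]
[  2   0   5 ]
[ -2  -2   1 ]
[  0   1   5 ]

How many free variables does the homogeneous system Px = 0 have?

Row reduce to echelon form.
R2 ← R2 − R1: [0, -1, -5]
R3 ← R3 + R1: [0, -1, 11]
R3 ← R3 − R2: [0, 0, 16]
R4 ← R4 + R2: [0, 0, 0]
3 nonzero rows, so rank(P) = 3.
P has 3 columns; by rank–nullity, nullity = 3 − 3 = 0.

0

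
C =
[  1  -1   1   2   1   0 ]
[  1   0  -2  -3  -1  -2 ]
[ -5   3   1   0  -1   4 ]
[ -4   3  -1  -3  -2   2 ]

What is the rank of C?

Row reduce to echelon form.
R2 ← R2 − R1: [0, 1, -3, -5, -2, -2]
R3 ← R3 + (5)·R1: [0, -2, 6, 10, 4, 4]
R4 ← R4 + (4)·R1: [0, -1, 3, 5, 2, 2]
R3 ← R3 + (2)·R2: [0, 0, 0, 0, 0, 0]
R4 ← R4 + R2: [0, 0, 0, 0, 0, 0]
Echelon form has 2 nonzero rows, so rank(C) = 2.

2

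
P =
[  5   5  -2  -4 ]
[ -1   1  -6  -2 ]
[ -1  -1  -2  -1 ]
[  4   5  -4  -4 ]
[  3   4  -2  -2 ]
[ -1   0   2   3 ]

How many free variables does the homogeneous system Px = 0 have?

1

Row reduce to echelon form.
R2 ← R2 + (1/5)·R1: [0, 2, -32/5, -14/5]
R3 ← R3 + (1/5)·R1: [0, 0, -12/5, -9/5]
R4 ← R4 − (4/5)·R1: [0, 1, -12/5, -4/5]
R5 ← R5 − (3/5)·R1: [0, 1, -4/5, 2/5]
R6 ← R6 + (1/5)·R1: [0, 1, 8/5, 11/5]
R4 ← R4 − (1/2)·R2: [0, 0, 4/5, 3/5]
R5 ← R5 − (1/2)·R2: [0, 0, 12/5, 9/5]
R6 ← R6 − (1/2)·R2: [0, 0, 24/5, 18/5]
R4 ← R4 + (1/3)·R3: [0, 0, 0, 0]
R5 ← R5 + R3: [0, 0, 0, 0]
R6 ← R6 + (2)·R3: [0, 0, 0, 0]
3 nonzero rows, so rank(P) = 3.
P has 4 columns; by rank–nullity, nullity = 4 − 3 = 1.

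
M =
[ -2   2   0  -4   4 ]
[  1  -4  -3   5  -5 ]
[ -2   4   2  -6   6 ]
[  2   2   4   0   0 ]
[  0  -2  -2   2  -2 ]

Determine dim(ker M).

Row reduce to echelon form.
R2 ← R2 + (1/2)·R1: [0, -3, -3, 3, -3]
R3 ← R3 − R1: [0, 2, 2, -2, 2]
R4 ← R4 + R1: [0, 4, 4, -4, 4]
R3 ← R3 + (2/3)·R2: [0, 0, 0, 0, 0]
R4 ← R4 + (4/3)·R2: [0, 0, 0, 0, 0]
R5 ← R5 − (2/3)·R2: [0, 0, 0, 0, 0]
2 nonzero rows, so rank(M) = 2.
M has 5 columns; by rank–nullity, nullity = 5 − 2 = 3.

3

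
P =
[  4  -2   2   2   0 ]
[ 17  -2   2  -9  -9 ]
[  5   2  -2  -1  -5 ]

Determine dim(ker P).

Row reduce to echelon form.
R2 ← R2 − (17/4)·R1: [0, 13/2, -13/2, -35/2, -9]
R3 ← R3 − (5/4)·R1: [0, 9/2, -9/2, -7/2, -5]
R3 ← R3 − (9/13)·R2: [0, 0, 0, 112/13, 16/13]
3 nonzero rows, so rank(P) = 3.
P has 5 columns; by rank–nullity, nullity = 5 − 3 = 2.

2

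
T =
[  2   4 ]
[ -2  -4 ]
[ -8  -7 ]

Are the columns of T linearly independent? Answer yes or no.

yes

Row reduce T to echelon form.
R2 ← R2 + R1: [0, 0]
R3 ← R3 + (4)·R1: [0, 9]
Swap R2 ↔ R3
2 pivots among 2 columns.
Every column is a pivot column, so the columns are linearly independent.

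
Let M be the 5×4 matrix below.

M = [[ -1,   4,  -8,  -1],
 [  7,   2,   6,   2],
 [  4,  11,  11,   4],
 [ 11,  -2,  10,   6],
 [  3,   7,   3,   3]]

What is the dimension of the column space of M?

4

Row reduce to echelon form.
R2 ← R2 + (7)·R1: [0, 30, -50, -5]
R3 ← R3 + (4)·R1: [0, 27, -21, 0]
R4 ← R4 + (11)·R1: [0, 42, -78, -5]
R5 ← R5 + (3)·R1: [0, 19, -21, 0]
R3 ← R3 − (9/10)·R2: [0, 0, 24, 9/2]
R4 ← R4 − (7/5)·R2: [0, 0, -8, 2]
R5 ← R5 − (19/30)·R2: [0, 0, 32/3, 19/6]
R4 ← R4 + (1/3)·R3: [0, 0, 0, 7/2]
R5 ← R5 − (4/9)·R3: [0, 0, 0, 7/6]
R5 ← R5 − (1/3)·R4: [0, 0, 0, 0]
Echelon form has 4 nonzero rows, so rank(M) = 4.
The column space has dimension equal to the rank: 4.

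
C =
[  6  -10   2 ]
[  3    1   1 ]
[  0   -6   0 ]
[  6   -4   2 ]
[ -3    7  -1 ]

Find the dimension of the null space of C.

1

Row reduce to echelon form.
R2 ← R2 − (1/2)·R1: [0, 6, 0]
R4 ← R4 − R1: [0, 6, 0]
R5 ← R5 + (1/2)·R1: [0, 2, 0]
R3 ← R3 + R2: [0, 0, 0]
R4 ← R4 − R2: [0, 0, 0]
R5 ← R5 − (1/3)·R2: [0, 0, 0]
2 nonzero rows, so rank(C) = 2.
C has 3 columns; by rank–nullity, nullity = 3 − 2 = 1.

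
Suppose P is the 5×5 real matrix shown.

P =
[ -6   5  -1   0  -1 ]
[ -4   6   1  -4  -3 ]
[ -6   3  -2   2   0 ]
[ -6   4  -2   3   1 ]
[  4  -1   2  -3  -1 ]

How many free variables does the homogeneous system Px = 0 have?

Row reduce to echelon form.
R2 ← R2 − (2/3)·R1: [0, 8/3, 5/3, -4, -7/3]
R3 ← R3 − R1: [0, -2, -1, 2, 1]
R4 ← R4 − R1: [0, -1, -1, 3, 2]
R5 ← R5 + (2/3)·R1: [0, 7/3, 4/3, -3, -5/3]
R3 ← R3 + (3/4)·R2: [0, 0, 1/4, -1, -3/4]
R4 ← R4 + (3/8)·R2: [0, 0, -3/8, 3/2, 9/8]
R5 ← R5 − (7/8)·R2: [0, 0, -1/8, 1/2, 3/8]
R4 ← R4 + (3/2)·R3: [0, 0, 0, 0, 0]
R5 ← R5 + (1/2)·R3: [0, 0, 0, 0, 0]
3 nonzero rows, so rank(P) = 3.
P has 5 columns; by rank–nullity, nullity = 5 − 3 = 2.

2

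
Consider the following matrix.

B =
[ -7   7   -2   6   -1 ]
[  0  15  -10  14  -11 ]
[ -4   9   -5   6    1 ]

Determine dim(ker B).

2

Row reduce to echelon form.
R3 ← R3 − (4/7)·R1: [0, 5, -27/7, 18/7, 11/7]
R3 ← R3 − (1/3)·R2: [0, 0, -11/21, -44/21, 110/21]
3 nonzero rows, so rank(B) = 3.
B has 5 columns; by rank–nullity, nullity = 5 − 3 = 2.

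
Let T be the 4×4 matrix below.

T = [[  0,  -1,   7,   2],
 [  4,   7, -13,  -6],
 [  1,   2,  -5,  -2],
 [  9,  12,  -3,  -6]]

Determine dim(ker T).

2

Row reduce to echelon form.
Swap R1 ↔ R2
R3 ← R3 − (1/4)·R1: [0, 1/4, -7/4, -1/2]
R4 ← R4 − (9/4)·R1: [0, -15/4, 105/4, 15/2]
R3 ← R3 + (1/4)·R2: [0, 0, 0, 0]
R4 ← R4 − (15/4)·R2: [0, 0, 0, 0]
2 nonzero rows, so rank(T) = 2.
T has 4 columns; by rank–nullity, nullity = 4 − 2 = 2.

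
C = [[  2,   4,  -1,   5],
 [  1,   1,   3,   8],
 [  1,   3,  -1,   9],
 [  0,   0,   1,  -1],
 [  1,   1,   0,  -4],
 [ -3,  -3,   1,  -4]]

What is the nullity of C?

Row reduce to echelon form.
R2 ← R2 − (1/2)·R1: [0, -1, 7/2, 11/2]
R3 ← R3 − (1/2)·R1: [0, 1, -1/2, 13/2]
R5 ← R5 − (1/2)·R1: [0, -1, 1/2, -13/2]
R6 ← R6 + (3/2)·R1: [0, 3, -1/2, 7/2]
R3 ← R3 + R2: [0, 0, 3, 12]
R5 ← R5 − R2: [0, 0, -3, -12]
R6 ← R6 + (3)·R2: [0, 0, 10, 20]
R4 ← R4 − (1/3)·R3: [0, 0, 0, -5]
R5 ← R5 + R3: [0, 0, 0, 0]
R6 ← R6 − (10/3)·R3: [0, 0, 0, -20]
R6 ← R6 − (4)·R4: [0, 0, 0, 0]
4 nonzero rows, so rank(C) = 4.
C has 4 columns; by rank–nullity, nullity = 4 − 4 = 0.

0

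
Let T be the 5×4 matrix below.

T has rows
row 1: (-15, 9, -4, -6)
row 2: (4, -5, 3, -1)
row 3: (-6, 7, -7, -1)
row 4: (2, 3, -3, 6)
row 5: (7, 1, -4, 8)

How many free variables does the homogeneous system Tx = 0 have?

0

Row reduce to echelon form.
R2 ← R2 + (4/15)·R1: [0, -13/5, 29/15, -13/5]
R3 ← R3 − (2/5)·R1: [0, 17/5, -27/5, 7/5]
R4 ← R4 + (2/15)·R1: [0, 21/5, -53/15, 26/5]
R5 ← R5 + (7/15)·R1: [0, 26/5, -88/15, 26/5]
R3 ← R3 + (17/13)·R2: [0, 0, -112/39, -2]
R4 ← R4 + (21/13)·R2: [0, 0, -16/39, 1]
R5 ← R5 + (2)·R2: [0, 0, -2, 0]
R4 ← R4 − (1/7)·R3: [0, 0, 0, 9/7]
R5 ← R5 − (39/56)·R3: [0, 0, 0, 39/28]
R5 ← R5 − (13/12)·R4: [0, 0, 0, 0]
4 nonzero rows, so rank(T) = 4.
T has 4 columns; by rank–nullity, nullity = 4 − 4 = 0.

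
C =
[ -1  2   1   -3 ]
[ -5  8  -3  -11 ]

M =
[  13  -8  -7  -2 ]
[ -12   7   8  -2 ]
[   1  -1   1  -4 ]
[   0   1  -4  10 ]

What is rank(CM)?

2

First compute CM:
[[-36,  18,  36, -36],
 [-164,  88, 140, -104]]
Now row reduce the product.
R2 ← R2 − (41/9)·R1: [0, 6, -24, 60]
2 nonzero rows, so rank(CM) = 2.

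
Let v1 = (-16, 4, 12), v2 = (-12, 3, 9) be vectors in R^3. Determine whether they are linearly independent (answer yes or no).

Form the matrix with these vectors as rows and row reduce.
R2 ← R2 − (3/4)·R1: [0, 0, 0]
1 nonzero row, so the 2 vectors span a space of dimension 1.
Since 1 < 2, the vectors are linearly dependent.

no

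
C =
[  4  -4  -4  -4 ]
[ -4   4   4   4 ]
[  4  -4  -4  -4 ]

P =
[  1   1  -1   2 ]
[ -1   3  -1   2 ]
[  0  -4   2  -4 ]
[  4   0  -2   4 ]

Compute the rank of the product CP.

1

First compute CP:
[[ -8,   8,   0,   0],
 [  8,  -8,   0,   0],
 [ -8,   8,   0,   0]]
Now row reduce the product.
R2 ← R2 + R1: [0, 0, 0, 0]
R3 ← R3 − R1: [0, 0, 0, 0]
1 nonzero row, so rank(CP) = 1.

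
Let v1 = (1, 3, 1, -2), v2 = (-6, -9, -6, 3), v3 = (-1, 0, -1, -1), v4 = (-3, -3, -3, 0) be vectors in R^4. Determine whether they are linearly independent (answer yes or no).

no

Form the matrix with these vectors as rows and row reduce.
R2 ← R2 + (6)·R1: [0, 9, 0, -9]
R3 ← R3 + R1: [0, 3, 0, -3]
R4 ← R4 + (3)·R1: [0, 6, 0, -6]
R3 ← R3 − (1/3)·R2: [0, 0, 0, 0]
R4 ← R4 − (2/3)·R2: [0, 0, 0, 0]
2 nonzero rows, so the 4 vectors span a space of dimension 2.
Since 2 < 4, the vectors are linearly dependent.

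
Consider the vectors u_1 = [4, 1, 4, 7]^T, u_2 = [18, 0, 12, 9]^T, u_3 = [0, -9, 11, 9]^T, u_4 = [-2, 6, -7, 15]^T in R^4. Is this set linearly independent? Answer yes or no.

yes

Form the matrix with these vectors as rows and row reduce.
R2 ← R2 − (9/2)·R1: [0, -9/2, -6, -45/2]
R4 ← R4 + (1/2)·R1: [0, 13/2, -5, 37/2]
R3 ← R3 − (2)·R2: [0, 0, 23, 54]
R4 ← R4 + (13/9)·R2: [0, 0, -41/3, -14]
R4 ← R4 + (41/69)·R3: [0, 0, 0, 416/23]
4 nonzero rows, so the 4 vectors span a space of dimension 4.
Since 4 = 4, the vectors are linearly independent.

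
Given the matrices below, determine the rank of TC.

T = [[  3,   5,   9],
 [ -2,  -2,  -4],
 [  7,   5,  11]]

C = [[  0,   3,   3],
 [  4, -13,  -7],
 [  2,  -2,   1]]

2

First compute TC:
[[ 38, -74, -17],
 [-16,  28,   4],
 [ 42, -66,  -3]]
Now row reduce the product.
R2 ← R2 + (8/19)·R1: [0, -60/19, -60/19]
R3 ← R3 − (21/19)·R1: [0, 300/19, 300/19]
R3 ← R3 + (5)·R2: [0, 0, 0]
2 nonzero rows, so rank(TC) = 2.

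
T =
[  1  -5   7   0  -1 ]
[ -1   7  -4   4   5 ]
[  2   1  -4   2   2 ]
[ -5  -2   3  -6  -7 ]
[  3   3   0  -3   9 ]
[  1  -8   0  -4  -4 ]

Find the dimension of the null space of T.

0

Row reduce to echelon form.
R2 ← R2 + R1: [0, 2, 3, 4, 4]
R3 ← R3 − (2)·R1: [0, 11, -18, 2, 4]
R4 ← R4 + (5)·R1: [0, -27, 38, -6, -12]
R5 ← R5 − (3)·R1: [0, 18, -21, -3, 12]
R6 ← R6 − R1: [0, -3, -7, -4, -3]
R3 ← R3 − (11/2)·R2: [0, 0, -69/2, -20, -18]
R4 ← R4 + (27/2)·R2: [0, 0, 157/2, 48, 42]
R5 ← R5 − (9)·R2: [0, 0, -48, -39, -24]
R6 ← R6 + (3/2)·R2: [0, 0, -5/2, 2, 3]
R4 ← R4 + (157/69)·R3: [0, 0, 0, 172/69, 24/23]
R5 ← R5 − (32/23)·R3: [0, 0, 0, -257/23, 24/23]
R6 ← R6 − (5/69)·R3: [0, 0, 0, 238/69, 99/23]
R5 ← R5 + (771/172)·R4: [0, 0, 0, 0, 246/43]
R6 ← R6 − (119/86)·R4: [0, 0, 0, 0, 123/43]
R6 ← R6 − (1/2)·R5: [0, 0, 0, 0, 0]
5 nonzero rows, so rank(T) = 5.
T has 5 columns; by rank–nullity, nullity = 5 − 5 = 0.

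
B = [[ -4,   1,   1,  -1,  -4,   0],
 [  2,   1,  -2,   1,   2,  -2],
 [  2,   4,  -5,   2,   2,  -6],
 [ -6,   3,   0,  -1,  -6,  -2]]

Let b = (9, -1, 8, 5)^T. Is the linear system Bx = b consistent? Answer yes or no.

Row reduce the augmented matrix [B | b].
R2 ← R2 + (1/2)·R1: [0, 3/2, -3/2, 1/2, 0, -2, 7/2]
R3 ← R3 + (1/2)·R1: [0, 9/2, -9/2, 3/2, 0, -6, 25/2]
R4 ← R4 − (3/2)·R1: [0, 3/2, -3/2, 1/2, 0, -2, -17/2]
R3 ← R3 − (3)·R2: [0, 0, 0, 0, 0, 0, 2]
R4 ← R4 − R2: [0, 0, 0, 0, 0, 0, -12]
R4 ← R4 + (6)·R3: [0, 0, 0, 0, 0, 0, 0]
The echelon form has 3 nonzero rows; the last pivot sits in the augmented column, so rank(B) = 2 but rank([B|b]) = 3.
Since the ranks differ, the system is inconsistent.

no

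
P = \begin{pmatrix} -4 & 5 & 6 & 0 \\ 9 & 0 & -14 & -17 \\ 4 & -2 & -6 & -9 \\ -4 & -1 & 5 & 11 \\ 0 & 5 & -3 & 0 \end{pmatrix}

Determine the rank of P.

Row reduce to echelon form.
R2 ← R2 + (9/4)·R1: [0, 45/4, -1/2, -17]
R3 ← R3 + R1: [0, 3, 0, -9]
R4 ← R4 − R1: [0, -6, -1, 11]
R3 ← R3 − (4/15)·R2: [0, 0, 2/15, -67/15]
R4 ← R4 + (8/15)·R2: [0, 0, -19/15, 29/15]
R5 ← R5 − (4/9)·R2: [0, 0, -25/9, 68/9]
R4 ← R4 + (19/2)·R3: [0, 0, 0, -81/2]
R5 ← R5 + (125/6)·R3: [0, 0, 0, -171/2]
R5 ← R5 − (19/9)·R4: [0, 0, 0, 0]
Echelon form has 4 nonzero rows, so rank(P) = 4.

4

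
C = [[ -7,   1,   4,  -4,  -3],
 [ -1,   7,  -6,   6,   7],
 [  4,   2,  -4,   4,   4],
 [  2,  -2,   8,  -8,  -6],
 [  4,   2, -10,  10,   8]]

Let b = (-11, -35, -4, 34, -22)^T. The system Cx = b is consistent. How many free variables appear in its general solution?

Row reduce the augmented matrix [C | b].
R2 ← R2 − (1/7)·R1: [0, 48/7, -46/7, 46/7, 52/7, -234/7]
R3 ← R3 + (4/7)·R1: [0, 18/7, -12/7, 12/7, 16/7, -72/7]
R4 ← R4 + (2/7)·R1: [0, -12/7, 64/7, -64/7, -48/7, 216/7]
R5 ← R5 + (4/7)·R1: [0, 18/7, -54/7, 54/7, 44/7, -198/7]
R3 ← R3 − (3/8)·R2: [0, 0, 3/4, -3/4, -1/2, 9/4]
R4 ← R4 + (1/4)·R2: [0, 0, 15/2, -15/2, -5, 45/2]
R5 ← R5 − (3/8)·R2: [0, 0, -21/4, 21/4, 7/2, -63/4]
R4 ← R4 − (10)·R3: [0, 0, 0, 0, 0, 0]
R5 ← R5 + (7)·R3: [0, 0, 0, 0, 0, 0]
The echelon form has 3 nonzero rows, and every pivot lies in the first 5 columns, so rank(C) = rank([C|b]) = 3.
The system is consistent.
Free variables = (unknowns) − (rank) = 5 − 3 = 2.

2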